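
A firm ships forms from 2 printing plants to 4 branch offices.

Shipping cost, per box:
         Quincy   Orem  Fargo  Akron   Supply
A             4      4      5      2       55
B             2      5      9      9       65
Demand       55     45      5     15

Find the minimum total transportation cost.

355

Optimal allocation:
  A→Orem: 35 boxes
  A→Fargo: 5 boxes
  A→Akron: 15 boxes
  B→Quincy: 55 boxes
  B→Orem: 10 boxes
Total cost = 355.
(Supply check: A ships 55; B ships 65.)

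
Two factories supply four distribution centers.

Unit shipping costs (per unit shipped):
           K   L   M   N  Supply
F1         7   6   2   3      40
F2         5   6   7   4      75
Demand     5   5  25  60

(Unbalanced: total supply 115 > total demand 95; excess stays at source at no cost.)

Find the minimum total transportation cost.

A cheapest plan:
  F1–M: 25 pallets
  F1–N: 15 pallets
  F2–K: 5 pallets
  F2–L: 5 pallets
  F2–N: 45 pallets
Total cost = 330.

330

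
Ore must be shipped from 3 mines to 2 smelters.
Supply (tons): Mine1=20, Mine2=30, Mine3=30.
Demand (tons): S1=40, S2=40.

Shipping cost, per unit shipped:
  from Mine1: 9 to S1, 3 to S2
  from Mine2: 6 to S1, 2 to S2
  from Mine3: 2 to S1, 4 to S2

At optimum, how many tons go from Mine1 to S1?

Optimal shipments:
  Mine1–S2: 20 × 3 = 60
  Mine2–S1: 10 × 6 = 60
  Mine2–S2: 20 × 2 = 40
  Mine3–S1: 30 × 2 = 60
Total cost = 220.
The route Mine1→S1 is not used.

0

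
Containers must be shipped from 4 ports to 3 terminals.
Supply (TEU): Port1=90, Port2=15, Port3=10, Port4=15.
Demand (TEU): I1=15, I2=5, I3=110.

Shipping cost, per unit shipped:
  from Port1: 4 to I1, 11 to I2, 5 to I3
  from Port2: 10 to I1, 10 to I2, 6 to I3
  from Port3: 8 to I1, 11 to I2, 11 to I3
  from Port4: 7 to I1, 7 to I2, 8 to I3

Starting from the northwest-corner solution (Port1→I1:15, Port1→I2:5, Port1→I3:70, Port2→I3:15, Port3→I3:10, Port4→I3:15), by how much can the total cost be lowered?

Current plan cost = 15·4 + 5·11 + 70·5 + 15·6 + 10·11 + 15·8 = 785.
Optimal plan:
  Port1→I1: 5 TEU
  Port1→I3: 85 TEU
  Port2→I3: 15 TEU
  Port3→I1: 10 TEU
  Port4→I2: 5 TEU
  Port4→I3: 10 TEU
Optimal cost = 730.
Saving = 785 − 730 = 55.

55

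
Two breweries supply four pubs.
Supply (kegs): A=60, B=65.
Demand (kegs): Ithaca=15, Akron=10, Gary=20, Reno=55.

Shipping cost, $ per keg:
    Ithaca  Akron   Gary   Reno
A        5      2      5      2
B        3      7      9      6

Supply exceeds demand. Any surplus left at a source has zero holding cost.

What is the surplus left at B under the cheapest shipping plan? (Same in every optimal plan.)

Minimum-cost shipments:
  A→Akron: 10 × $2 = $20
  A→Gary: 20 × $5 = $100
  A→Reno: 30 × $2 = $60
  B→Ithaca: 15 × $3 = $45
  B→Reno: 25 × $6 = $150
Total cost = $375.
B ships 40 of its 65, leaving 25.

25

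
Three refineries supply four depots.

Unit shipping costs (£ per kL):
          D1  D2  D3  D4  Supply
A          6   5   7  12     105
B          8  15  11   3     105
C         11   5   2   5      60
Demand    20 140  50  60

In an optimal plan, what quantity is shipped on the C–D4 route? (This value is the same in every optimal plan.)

0

The minimum-cost plan:
  A→D2: 105 × £5 = £525
  B→D1: 20 × £8 = £160
  B→D3: 25 × £11 = £275
  B→D4: 60 × £3 = £180
  C→D2: 35 × £5 = £175
  C→D3: 25 × £2 = £50
Total cost = £1365.
The route C→D4 is not used.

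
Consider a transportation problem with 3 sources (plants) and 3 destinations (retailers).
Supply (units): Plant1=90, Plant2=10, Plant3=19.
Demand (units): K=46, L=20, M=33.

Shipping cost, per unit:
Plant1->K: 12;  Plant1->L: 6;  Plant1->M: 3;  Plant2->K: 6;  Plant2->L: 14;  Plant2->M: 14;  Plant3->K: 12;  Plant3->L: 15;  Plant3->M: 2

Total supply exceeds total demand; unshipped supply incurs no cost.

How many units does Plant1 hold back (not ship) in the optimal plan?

20

An optimal plan:
  Plant1→K: 36 units
  Plant1→L: 20 units
  Plant1→M: 14 units
  Plant2→K: 10 units
  Plant3→M: 19 units
Total cost = 692.
Plant1 ships 70 of its 90, leaving 20.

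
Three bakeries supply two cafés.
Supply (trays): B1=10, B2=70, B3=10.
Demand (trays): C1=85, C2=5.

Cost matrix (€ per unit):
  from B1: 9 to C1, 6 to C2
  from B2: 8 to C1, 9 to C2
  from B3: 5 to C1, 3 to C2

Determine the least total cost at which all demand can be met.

685

Optimal allocation:
  B1→C1: 5 × €9 = €45
  B1→C2: 5 × €6 = €30
  B2→C1: 70 × €8 = €560
  B3→C1: 10 × €5 = €50
Total = 45 + 30 + 560 + 50 = €685.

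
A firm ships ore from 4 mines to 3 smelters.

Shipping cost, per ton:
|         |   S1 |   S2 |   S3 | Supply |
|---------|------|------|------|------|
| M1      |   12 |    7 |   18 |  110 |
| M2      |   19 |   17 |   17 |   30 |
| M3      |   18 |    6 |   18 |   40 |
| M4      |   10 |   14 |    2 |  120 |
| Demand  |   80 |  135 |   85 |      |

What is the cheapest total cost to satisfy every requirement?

2175

A cheapest plan:
  M1 to S1: 15 × 12 = 180
  M1 to S2: 95 × 7 = 665
  M2 to S1: 30 × 19 = 570
  M3 to S2: 40 × 6 = 240
  M4 to S1: 35 × 10 = 350
  M4 to S3: 85 × 2 = 170
Total = 180 + 665 + 570 + 240 + 350 + 170 = 2175.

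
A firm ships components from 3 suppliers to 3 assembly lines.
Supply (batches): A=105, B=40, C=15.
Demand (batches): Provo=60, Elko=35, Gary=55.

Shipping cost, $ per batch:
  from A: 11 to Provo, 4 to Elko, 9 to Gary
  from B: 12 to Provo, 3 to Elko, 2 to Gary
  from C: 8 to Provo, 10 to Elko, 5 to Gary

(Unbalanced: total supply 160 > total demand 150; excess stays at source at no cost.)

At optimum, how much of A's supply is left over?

An optimal plan:
  A->Provo: 60 × $11 = $660
  A->Elko: 35 × $4 = $140
  B->Gary: 40 × $2 = $80
  C->Gary: 15 × $5 = $75
Total cost = $955.
A ships 95 of its 105, leaving 10.

10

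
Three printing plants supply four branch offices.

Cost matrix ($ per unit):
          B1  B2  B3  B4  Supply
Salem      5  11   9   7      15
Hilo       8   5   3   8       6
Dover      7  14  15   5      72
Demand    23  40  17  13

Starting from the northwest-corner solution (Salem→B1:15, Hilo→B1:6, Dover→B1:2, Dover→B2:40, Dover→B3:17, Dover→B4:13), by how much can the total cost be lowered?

126

Current plan cost = 15·5 + 6·8 + 2·7 + 40·14 + 17·15 + 13·5 = $1017.
Optimal plan:
  Salem->B2: 4 × $11 = $44
  Salem->B3: 11 × $9 = $99
  Hilo->B3: 6 × $3 = $18
  Dover->B1: 23 × $7 = $161
  Dover->B2: 36 × $14 = $504
  Dover->B4: 13 × $5 = $65
Optimal cost = $891.
Saving = 1017 − 891 = $126.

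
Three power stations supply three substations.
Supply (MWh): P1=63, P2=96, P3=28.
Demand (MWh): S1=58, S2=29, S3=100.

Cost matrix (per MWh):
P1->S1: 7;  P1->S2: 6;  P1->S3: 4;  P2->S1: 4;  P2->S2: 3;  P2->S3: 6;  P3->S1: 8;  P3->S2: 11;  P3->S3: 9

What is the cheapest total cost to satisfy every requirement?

877

A cheapest plan:
  P1–S3: 63 × 4 = 252
  P2–S1: 58 × 4 = 232
  P2–S2: 29 × 3 = 87
  P2–S3: 9 × 6 = 54
  P3–S3: 28 × 9 = 252
Total = 252 + 232 + 87 + 54 + 252 = 877.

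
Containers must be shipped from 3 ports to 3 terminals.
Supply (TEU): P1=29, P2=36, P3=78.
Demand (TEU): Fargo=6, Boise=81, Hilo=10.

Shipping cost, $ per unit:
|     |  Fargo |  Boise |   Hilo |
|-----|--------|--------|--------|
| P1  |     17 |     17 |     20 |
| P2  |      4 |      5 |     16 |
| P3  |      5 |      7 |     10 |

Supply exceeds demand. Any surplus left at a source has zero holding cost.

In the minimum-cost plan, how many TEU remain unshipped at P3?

17

Minimum-cost shipments:
  P2→Boise: 36 × $5 = $180
  P3→Fargo: 6 × $5 = $30
  P3→Boise: 45 × $7 = $315
  P3→Hilo: 10 × $10 = $100
Total cost = $625.
P3 ships 61 of its 78, leaving 17.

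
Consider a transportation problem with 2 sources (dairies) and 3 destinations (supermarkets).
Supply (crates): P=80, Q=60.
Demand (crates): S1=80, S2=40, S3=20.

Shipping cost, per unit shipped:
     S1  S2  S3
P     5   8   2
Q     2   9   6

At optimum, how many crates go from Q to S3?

0

Optimal shipments:
  P→S1: 20 crates
  P→S2: 40 crates
  P→S3: 20 crates
  Q→S1: 60 crates
Total cost = 580.
The route Q→S3 is not used.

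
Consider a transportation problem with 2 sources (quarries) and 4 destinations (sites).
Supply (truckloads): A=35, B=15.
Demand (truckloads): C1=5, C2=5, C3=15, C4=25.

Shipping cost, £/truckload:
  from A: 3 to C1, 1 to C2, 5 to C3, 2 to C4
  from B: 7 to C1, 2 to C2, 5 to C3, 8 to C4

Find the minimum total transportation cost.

Optimal allocation:
  A->C1: 5 × £3 = £15
  A->C2: 5 × £1 = £5
  A->C4: 25 × £2 = £50
  B->C3: 15 × £5 = £75
Total = 15 + 5 + 50 + 75 = £145.

145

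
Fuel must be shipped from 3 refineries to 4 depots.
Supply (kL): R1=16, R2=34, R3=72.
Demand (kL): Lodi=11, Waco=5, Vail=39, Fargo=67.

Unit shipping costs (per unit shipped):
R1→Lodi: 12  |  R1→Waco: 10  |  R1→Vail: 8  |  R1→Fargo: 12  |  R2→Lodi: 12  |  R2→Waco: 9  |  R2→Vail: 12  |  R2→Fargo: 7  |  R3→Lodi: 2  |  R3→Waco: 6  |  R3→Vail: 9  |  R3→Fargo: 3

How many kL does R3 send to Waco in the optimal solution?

0

The minimum-cost plan:
  R1–Vail: 16 × 8 = 128
  R2–Waco: 5 × 9 = 45
  R2–Vail: 23 × 12 = 276
  R2–Fargo: 6 × 7 = 42
  R3–Lodi: 11 × 2 = 22
  R3–Fargo: 61 × 3 = 183
Total cost = 696.
The route R3→Waco is not used.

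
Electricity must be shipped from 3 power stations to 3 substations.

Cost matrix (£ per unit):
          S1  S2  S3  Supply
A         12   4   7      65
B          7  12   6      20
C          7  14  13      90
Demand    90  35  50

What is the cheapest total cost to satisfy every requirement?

1100

A cheapest plan:
  A–S2: 35 × £4 = £140
  A–S3: 30 × £7 = £210
  B–S3: 20 × £6 = £120
  C–S1: 90 × £7 = £630
Total = 140 + 210 + 120 + 630 = £1100.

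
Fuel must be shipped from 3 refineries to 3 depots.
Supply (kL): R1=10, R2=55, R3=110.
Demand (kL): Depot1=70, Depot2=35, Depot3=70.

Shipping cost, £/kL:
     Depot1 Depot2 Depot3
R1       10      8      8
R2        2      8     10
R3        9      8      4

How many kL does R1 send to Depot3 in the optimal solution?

0

Solving gives:
  R1 to Depot2: 10 × £8 = £80
  R2 to Depot1: 55 × £2 = £110
  R3 to Depot1: 15 × £9 = £135
  R3 to Depot2: 25 × £8 = £200
  R3 to Depot3: 70 × £4 = £280
Total cost = £805.
The route R1→Depot3 is not used.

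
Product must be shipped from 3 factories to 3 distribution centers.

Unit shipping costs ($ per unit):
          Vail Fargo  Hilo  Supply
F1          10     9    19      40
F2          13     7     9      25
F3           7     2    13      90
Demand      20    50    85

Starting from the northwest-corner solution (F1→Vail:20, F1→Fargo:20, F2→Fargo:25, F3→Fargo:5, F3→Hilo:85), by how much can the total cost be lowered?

Current plan cost = 20·10 + 20·9 + 25·7 + 5·2 + 85·13 = $1670.
Optimal plan:
  F1→Vail: 20 × $10 = $200
  F1→Hilo: 20 × $19 = $380
  F2→Hilo: 25 × $9 = $225
  F3→Fargo: 50 × $2 = $100
  F3→Hilo: 40 × $13 = $520
Optimal cost = $1425.
Saving = 1670 − 1425 = $245.

245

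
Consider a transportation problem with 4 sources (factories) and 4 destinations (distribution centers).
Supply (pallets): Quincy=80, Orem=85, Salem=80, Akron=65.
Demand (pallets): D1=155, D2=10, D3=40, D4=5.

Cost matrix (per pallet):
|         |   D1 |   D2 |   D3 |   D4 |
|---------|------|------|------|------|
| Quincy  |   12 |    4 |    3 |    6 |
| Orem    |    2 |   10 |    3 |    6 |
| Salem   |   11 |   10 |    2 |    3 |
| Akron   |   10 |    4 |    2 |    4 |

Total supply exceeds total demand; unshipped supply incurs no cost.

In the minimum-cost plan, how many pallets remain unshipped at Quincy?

Minimum-cost shipments:
  Quincy–D2: 10 × 4 = 40
  Orem–D1: 85 × 2 = 170
  Salem–D1: 5 × 11 = 55
  Salem–D3: 40 × 2 = 80
  Salem–D4: 5 × 3 = 15
  Akron–D1: 65 × 10 = 650
Total cost = 1010.
Quincy ships 10 of its 80, leaving 70.

70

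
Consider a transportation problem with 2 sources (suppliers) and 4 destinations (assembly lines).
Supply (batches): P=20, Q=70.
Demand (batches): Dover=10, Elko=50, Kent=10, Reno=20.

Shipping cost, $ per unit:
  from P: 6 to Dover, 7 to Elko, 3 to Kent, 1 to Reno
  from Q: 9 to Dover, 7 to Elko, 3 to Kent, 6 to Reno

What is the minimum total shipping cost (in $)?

490

An optimal shipping plan:
  P->Reno: 20 × $1 = $20
  Q->Dover: 10 × $9 = $90
  Q->Elko: 50 × $7 = $350
  Q->Kent: 10 × $3 = $30
Total = 20 + 90 + 350 + 30 = $490.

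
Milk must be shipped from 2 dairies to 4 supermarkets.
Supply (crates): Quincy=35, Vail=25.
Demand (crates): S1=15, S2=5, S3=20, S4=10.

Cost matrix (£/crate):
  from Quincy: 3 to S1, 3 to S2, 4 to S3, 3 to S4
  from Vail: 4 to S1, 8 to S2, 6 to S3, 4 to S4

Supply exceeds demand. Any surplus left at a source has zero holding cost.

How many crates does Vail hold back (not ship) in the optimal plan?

10

Minimum-cost shipments:
  Quincy->S1: 10 × £3 = £30
  Quincy->S2: 5 × £3 = £15
  Quincy->S3: 20 × £4 = £80
  Vail->S1: 5 × £4 = £20
  Vail->S4: 10 × £4 = £40
Total cost = £185.
Vail ships 15 of its 25, leaving 10.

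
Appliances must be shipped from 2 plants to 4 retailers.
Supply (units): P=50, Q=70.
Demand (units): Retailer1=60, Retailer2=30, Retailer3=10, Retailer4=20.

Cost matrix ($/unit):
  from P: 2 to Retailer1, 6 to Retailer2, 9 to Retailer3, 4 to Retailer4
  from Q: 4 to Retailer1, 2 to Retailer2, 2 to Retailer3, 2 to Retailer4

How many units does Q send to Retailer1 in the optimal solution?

10

Optimal shipments:
  P→Retailer1: 50 × $2 = $100
  Q→Retailer1: 10 × $4 = $40
  Q→Retailer2: 30 × $2 = $60
  Q→Retailer3: 10 × $2 = $20
  Q→Retailer4: 20 × $2 = $40
Total cost = $260.
So Q→Retailer1 carries 10 units.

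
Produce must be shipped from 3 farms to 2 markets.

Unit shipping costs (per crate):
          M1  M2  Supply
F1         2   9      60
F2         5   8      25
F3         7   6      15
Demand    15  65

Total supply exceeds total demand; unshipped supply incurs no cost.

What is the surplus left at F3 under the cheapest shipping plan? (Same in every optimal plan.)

An optimal plan:
  F1→M1: 15 × 2 = 30
  F1→M2: 25 × 9 = 225
  F2→M2: 25 × 8 = 200
  F3→M2: 15 × 6 = 90
Total cost = 545.
F3 ships 15 of its 15, leaving 0.

0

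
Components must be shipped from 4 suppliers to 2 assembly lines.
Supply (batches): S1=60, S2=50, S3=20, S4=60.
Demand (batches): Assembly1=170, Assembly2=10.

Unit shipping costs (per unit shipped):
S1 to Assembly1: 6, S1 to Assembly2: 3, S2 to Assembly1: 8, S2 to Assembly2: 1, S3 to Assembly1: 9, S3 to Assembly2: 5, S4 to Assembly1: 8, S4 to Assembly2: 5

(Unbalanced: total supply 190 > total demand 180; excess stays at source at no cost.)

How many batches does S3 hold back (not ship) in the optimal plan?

Minimum-cost shipments:
  S1 to Assembly1: 60 × 6 = 360
  S2 to Assembly1: 40 × 8 = 320
  S2 to Assembly2: 10 × 1 = 10
  S3 to Assembly1: 10 × 9 = 90
  S4 to Assembly1: 60 × 8 = 480
Total cost = 1260.
S3 ships 10 of its 20, leaving 10.

10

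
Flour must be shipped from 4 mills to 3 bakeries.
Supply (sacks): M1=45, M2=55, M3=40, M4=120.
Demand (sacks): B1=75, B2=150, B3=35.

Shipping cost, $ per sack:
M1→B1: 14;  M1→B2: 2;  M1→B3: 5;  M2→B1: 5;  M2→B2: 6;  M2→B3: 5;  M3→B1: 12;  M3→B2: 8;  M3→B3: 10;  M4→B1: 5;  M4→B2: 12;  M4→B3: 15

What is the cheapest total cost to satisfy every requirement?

One minimum-cost allocation:
  M1 to B2: 45 × $2 = $90
  M2 to B2: 20 × $6 = $120
  M2 to B3: 35 × $5 = $175
  M3 to B2: 40 × $8 = $320
  M4 to B1: 75 × $5 = $375
  M4 to B2: 45 × $12 = $540
Total = 90 + 120 + 175 + 320 + 375 + 540 = $1620.

1620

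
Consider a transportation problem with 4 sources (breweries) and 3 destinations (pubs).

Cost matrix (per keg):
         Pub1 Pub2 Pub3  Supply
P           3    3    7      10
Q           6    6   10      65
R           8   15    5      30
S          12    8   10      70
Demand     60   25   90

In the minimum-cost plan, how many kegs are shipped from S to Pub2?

10

Solving gives:
  P to Pub2: 10 kegs
  Q to Pub1: 60 kegs
  Q to Pub2: 5 kegs
  R to Pub3: 30 kegs
  S to Pub2: 10 kegs
  S to Pub3: 60 kegs
Total cost = 1250.
So S→Pub2 carries 10 kegs.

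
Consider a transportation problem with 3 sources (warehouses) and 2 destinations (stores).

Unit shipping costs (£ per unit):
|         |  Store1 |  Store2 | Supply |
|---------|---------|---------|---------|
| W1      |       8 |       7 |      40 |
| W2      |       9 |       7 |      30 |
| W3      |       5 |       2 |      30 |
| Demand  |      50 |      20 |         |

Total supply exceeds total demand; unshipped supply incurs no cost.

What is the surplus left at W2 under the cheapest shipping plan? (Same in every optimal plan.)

30

Minimum-cost shipments:
  W1->Store1: 40 × £8 = £320
  W3->Store1: 10 × £5 = £50
  W3->Store2: 20 × £2 = £40
Total cost = £410.
W2 ships 0 of its 30, leaving 30.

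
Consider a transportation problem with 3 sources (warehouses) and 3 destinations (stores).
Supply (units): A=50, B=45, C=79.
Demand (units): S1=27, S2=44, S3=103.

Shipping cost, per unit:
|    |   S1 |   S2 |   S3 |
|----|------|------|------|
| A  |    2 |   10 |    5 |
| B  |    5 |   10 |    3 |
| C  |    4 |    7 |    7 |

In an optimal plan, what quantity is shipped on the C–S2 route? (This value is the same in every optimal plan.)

44

Solving gives:
  A to S3: 50 units
  B to S3: 45 units
  C to S1: 27 units
  C to S2: 44 units
  C to S3: 8 units
Total cost = 857.
So C→S2 carries 44 units.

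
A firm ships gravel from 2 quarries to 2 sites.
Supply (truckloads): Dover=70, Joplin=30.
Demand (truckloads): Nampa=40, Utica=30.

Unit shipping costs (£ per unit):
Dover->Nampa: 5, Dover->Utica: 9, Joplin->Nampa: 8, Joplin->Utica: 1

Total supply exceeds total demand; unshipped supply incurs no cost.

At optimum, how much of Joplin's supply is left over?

Minimum-cost shipments:
  Dover→Nampa: 40 × £5 = £200
  Joplin→Utica: 30 × £1 = £30
Total cost = £230.
Joplin ships 30 of its 30, leaving 0.

0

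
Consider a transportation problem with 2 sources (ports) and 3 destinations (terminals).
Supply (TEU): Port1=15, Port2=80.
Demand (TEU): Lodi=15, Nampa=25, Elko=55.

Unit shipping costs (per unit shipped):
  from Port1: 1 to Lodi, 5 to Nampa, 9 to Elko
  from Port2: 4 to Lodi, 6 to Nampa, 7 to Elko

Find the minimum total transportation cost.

Optimal allocation:
  Port1->Lodi: 15 × 1 = 15
  Port2->Nampa: 25 × 6 = 150
  Port2->Elko: 55 × 7 = 385
Total = 15 + 150 + 385 = 550.

550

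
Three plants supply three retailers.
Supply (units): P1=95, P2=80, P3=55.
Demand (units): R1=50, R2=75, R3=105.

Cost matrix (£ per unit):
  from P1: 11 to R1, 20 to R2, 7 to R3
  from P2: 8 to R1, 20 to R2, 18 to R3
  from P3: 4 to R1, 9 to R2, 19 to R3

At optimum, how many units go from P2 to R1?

The minimum-cost plan:
  P1–R3: 95 × £7 = £665
  P2–R1: 50 × £8 = £400
  P2–R2: 20 × £20 = £400
  P2–R3: 10 × £18 = £180
  P3–R2: 55 × £9 = £495
Total cost = £2140.
So P2→R1 carries 50 units.

50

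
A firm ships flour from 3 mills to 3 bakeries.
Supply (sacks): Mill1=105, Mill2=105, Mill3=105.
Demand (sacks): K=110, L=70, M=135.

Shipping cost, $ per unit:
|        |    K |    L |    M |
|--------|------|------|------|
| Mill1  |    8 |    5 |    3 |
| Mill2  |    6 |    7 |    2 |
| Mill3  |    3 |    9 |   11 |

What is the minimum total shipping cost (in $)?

Optimal allocation:
  Mill1→L: 70 × $5 = $350
  Mill1→M: 35 × $3 = $105
  Mill2→K: 5 × $6 = $30
  Mill2→M: 100 × $2 = $200
  Mill3→K: 105 × $3 = $315
Total = 350 + 105 + 30 + 200 + 315 = $1000.
(Supply check: Mill1 ships 105; Mill2 ships 105; Mill3 ships 105.)

1000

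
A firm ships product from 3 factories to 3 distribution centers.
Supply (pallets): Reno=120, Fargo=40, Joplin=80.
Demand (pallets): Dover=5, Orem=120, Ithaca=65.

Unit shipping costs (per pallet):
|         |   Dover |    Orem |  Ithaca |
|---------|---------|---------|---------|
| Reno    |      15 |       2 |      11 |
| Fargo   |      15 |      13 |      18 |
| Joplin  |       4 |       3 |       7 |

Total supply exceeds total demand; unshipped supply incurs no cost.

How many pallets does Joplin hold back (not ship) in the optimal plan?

Minimum-cost shipments:
  Reno→Orem: 120 × 2 = 240
  Joplin→Dover: 5 × 4 = 20
  Joplin→Ithaca: 65 × 7 = 455
Total cost = 715.
Joplin ships 70 of its 80, leaving 10.

10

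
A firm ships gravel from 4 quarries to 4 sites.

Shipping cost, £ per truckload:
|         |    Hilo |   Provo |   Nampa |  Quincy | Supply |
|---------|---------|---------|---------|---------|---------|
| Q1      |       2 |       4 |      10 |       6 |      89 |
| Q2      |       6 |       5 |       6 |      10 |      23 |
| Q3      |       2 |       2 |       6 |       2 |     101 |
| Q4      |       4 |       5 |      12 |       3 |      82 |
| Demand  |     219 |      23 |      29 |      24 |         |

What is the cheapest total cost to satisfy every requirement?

An optimal shipping plan:
  Q1->Hilo: 89 × £2 = £178
  Q2->Nampa: 23 × £6 = £138
  Q3->Hilo: 72 × £2 = £144
  Q3->Provo: 23 × £2 = £46
  Q3->Nampa: 6 × £6 = £36
  Q4->Hilo: 58 × £4 = £232
  Q4->Quincy: 24 × £3 = £72
Total = 178 + 138 + 144 + 46 + 36 + 232 + 72 = £846.
(Supply check: Q1 ships 89; Q2 ships 23; Q3 ships 101; Q4 ships 82.)

846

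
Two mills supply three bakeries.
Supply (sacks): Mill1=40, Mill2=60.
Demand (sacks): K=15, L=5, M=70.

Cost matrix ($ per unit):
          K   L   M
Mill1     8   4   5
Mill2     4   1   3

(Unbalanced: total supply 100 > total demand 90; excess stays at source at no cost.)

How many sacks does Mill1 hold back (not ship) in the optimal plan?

10

An optimal plan:
  Mill1→M: 30 × $5 = $150
  Mill2→K: 15 × $4 = $60
  Mill2→L: 5 × $1 = $5
  Mill2→M: 40 × $3 = $120
Total cost = $335.
Mill1 ships 30 of its 40, leaving 10.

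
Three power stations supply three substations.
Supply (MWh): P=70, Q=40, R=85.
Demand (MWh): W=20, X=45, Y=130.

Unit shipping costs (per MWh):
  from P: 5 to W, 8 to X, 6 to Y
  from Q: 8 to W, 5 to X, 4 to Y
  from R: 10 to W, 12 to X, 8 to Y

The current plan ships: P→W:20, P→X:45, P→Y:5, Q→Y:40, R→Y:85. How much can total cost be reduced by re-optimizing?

40

Current plan cost = 20·5 + 45·8 + 5·6 + 40·4 + 85·8 = 1330.
Optimal plan:
  P–W: 20 MWh
  P–X: 5 MWh
  P–Y: 45 MWh
  Q–X: 40 MWh
  R–Y: 85 MWh
Optimal cost = 1290.
Saving = 1330 − 1290 = 40.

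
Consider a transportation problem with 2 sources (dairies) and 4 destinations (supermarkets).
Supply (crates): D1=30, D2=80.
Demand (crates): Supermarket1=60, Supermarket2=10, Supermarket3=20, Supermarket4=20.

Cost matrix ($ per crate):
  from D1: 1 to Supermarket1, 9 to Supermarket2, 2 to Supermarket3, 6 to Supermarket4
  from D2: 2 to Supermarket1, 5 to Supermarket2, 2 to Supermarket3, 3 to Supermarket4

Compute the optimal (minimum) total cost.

240

A cheapest plan:
  D1->Supermarket1: 30 × $1 = $30
  D2->Supermarket1: 30 × $2 = $60
  D2->Supermarket2: 10 × $5 = $50
  D2->Supermarket3: 20 × $2 = $40
  D2->Supermarket4: 20 × $3 = $60
Total = 30 + 60 + 50 + 40 + 60 = $240.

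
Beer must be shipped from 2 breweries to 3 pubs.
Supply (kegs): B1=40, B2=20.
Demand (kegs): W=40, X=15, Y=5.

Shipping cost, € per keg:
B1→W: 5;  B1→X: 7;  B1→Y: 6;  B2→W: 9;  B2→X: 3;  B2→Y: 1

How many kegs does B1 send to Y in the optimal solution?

The minimum-cost plan:
  B1 to W: 40 × €5 = €200
  B2 to X: 15 × €3 = €45
  B2 to Y: 5 × €1 = €5
Total cost = €250.
The route B1→Y is not used.

0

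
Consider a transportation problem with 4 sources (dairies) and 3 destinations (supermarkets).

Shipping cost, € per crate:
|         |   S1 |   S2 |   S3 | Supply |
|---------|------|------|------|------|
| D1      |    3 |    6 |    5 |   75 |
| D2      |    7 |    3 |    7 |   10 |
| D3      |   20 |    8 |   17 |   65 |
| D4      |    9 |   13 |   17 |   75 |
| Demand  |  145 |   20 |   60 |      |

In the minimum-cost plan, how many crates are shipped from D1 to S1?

70

The minimum-cost plan:
  D1–S1: 70 × €3 = €210
  D1–S3: 5 × €5 = €25
  D2–S3: 10 × €7 = €70
  D3–S2: 20 × €8 = €160
  D3–S3: 45 × €17 = €765
  D4–S1: 75 × €9 = €675
Total cost = €1905.
So D1→S1 carries 70 crates.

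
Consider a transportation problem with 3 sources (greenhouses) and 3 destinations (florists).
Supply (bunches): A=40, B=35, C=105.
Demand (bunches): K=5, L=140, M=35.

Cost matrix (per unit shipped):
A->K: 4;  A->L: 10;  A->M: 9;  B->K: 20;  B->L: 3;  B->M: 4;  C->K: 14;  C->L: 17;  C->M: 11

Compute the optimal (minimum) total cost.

One minimum-cost allocation:
  A→K: 5 × 4 = 20
  A→L: 35 × 10 = 350
  B→L: 35 × 3 = 105
  C→L: 70 × 17 = 1190
  C→M: 35 × 11 = 385
Total = 20 + 350 + 105 + 1190 + 385 = 2050.
(Supply check: A ships 40; B ships 35; C ships 105.)

2050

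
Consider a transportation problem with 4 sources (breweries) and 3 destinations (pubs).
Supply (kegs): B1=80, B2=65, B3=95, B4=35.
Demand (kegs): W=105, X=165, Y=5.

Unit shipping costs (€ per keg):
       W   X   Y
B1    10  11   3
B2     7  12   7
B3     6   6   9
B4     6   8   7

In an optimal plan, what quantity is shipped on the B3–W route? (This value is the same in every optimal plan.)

0

Solving gives:
  B1->W: 5 kegs
  B1->X: 70 kegs
  B1->Y: 5 kegs
  B2->W: 65 kegs
  B3->X: 95 kegs
  B4->W: 35 kegs
Total cost = €2070.
The route B3→W is not used.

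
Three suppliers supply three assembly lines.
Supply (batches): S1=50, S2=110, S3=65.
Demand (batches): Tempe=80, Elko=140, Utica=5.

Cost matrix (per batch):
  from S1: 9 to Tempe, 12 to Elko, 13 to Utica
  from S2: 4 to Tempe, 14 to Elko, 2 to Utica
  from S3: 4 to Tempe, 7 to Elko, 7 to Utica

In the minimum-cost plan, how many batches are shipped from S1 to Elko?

The minimum-cost plan:
  S1–Elko: 50 × 12 = 600
  S2–Tempe: 80 × 4 = 320
  S2–Elko: 25 × 14 = 350
  S2–Utica: 5 × 2 = 10
  S3–Elko: 65 × 7 = 455
Total cost = 1735.
So S1→Elko carries 50 batches.

50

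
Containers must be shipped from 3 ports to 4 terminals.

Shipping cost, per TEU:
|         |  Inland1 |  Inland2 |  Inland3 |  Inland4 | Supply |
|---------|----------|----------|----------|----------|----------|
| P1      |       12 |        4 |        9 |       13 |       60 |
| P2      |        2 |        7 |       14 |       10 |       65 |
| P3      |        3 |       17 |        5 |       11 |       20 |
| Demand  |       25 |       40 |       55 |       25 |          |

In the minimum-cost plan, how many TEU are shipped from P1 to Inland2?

The minimum-cost plan:
  P1–Inland2: 25 TEU
  P1–Inland3: 35 TEU
  P2–Inland1: 25 TEU
  P2–Inland2: 15 TEU
  P2–Inland4: 25 TEU
  P3–Inland3: 20 TEU
Total cost = 920.
So P1→Inland2 carries 25 TEU.

25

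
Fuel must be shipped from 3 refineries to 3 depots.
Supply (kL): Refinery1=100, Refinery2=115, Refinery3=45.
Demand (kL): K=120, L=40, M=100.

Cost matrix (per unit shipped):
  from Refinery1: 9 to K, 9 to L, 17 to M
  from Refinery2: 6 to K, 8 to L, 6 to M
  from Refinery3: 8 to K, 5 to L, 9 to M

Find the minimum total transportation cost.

1830

Optimal allocation:
  Refinery1 to K: 100 × 9 = 900
  Refinery2 to K: 15 × 6 = 90
  Refinery2 to M: 100 × 6 = 600
  Refinery3 to K: 5 × 8 = 40
  Refinery3 to L: 40 × 5 = 200
Total = 900 + 90 + 600 + 40 + 200 = 1830.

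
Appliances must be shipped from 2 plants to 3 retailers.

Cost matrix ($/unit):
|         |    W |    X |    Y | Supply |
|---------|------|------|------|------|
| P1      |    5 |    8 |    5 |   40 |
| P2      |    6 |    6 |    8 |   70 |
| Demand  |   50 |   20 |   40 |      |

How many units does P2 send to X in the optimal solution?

20

Solving gives:
  P1->Y: 40 × $5 = $200
  P2->W: 50 × $6 = $300
  P2->X: 20 × $6 = $120
Total cost = $620.
So P2→X carries 20 units.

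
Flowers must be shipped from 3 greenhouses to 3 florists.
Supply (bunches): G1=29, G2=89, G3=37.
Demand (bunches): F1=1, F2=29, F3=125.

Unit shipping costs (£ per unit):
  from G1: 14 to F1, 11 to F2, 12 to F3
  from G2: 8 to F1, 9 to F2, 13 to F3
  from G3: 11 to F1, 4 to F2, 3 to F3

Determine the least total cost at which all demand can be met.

An optimal shipping plan:
  G1–F3: 29 × £12 = £348
  G2–F1: 1 × £8 = £8
  G2–F2: 29 × £9 = £261
  G2–F3: 59 × £13 = £767
  G3–F3: 37 × £3 = £111
Total = 348 + 8 + 261 + 767 + 111 = £1495.
(Supply check: G1 ships 29; G2 ships 89; G3 ships 37.)

1495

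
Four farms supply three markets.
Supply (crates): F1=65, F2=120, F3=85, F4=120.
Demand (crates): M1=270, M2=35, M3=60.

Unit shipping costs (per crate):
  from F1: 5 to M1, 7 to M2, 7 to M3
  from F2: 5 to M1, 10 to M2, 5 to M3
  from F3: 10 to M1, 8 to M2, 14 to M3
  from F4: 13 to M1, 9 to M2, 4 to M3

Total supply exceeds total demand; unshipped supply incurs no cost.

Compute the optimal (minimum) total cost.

A cheapest plan:
  F1->M1: 65 × 5 = 325
  F2->M1: 120 × 5 = 600
  F3->M1: 85 × 10 = 850
  F4->M2: 35 × 9 = 315
  F4->M3: 60 × 4 = 240
Total = 325 + 600 + 850 + 315 + 240 = 2330.

2330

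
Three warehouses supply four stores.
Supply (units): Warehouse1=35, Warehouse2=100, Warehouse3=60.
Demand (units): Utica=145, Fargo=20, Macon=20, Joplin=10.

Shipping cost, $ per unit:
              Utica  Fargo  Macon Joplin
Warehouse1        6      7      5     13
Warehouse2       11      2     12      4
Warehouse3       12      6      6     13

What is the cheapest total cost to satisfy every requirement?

1660

An optimal shipping plan:
  Warehouse1→Utica: 35 × $6 = $210
  Warehouse2→Utica: 70 × $11 = $770
  Warehouse2→Fargo: 20 × $2 = $40
  Warehouse2→Joplin: 10 × $4 = $40
  Warehouse3→Utica: 40 × $12 = $480
  Warehouse3→Macon: 20 × $6 = $120
Total = 210 + 770 + 40 + 40 + 480 + 120 = $1660.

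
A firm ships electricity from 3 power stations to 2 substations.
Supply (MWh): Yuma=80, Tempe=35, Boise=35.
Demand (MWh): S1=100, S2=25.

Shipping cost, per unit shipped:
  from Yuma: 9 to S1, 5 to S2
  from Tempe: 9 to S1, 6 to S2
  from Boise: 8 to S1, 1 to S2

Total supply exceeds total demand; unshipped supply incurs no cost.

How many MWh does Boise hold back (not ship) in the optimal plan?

0

An optimal plan:
  Yuma→S1: 55 × 9 = 495
  Tempe→S1: 35 × 9 = 315
  Boise→S1: 10 × 8 = 80
  Boise→S2: 25 × 1 = 25
Total cost = 915.
Boise ships 35 of its 35, leaving 0.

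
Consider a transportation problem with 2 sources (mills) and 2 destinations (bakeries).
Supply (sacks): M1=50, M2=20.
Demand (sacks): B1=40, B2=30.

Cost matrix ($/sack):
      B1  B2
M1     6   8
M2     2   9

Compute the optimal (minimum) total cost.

400

One minimum-cost allocation:
  M1–B1: 20 × $6 = $120
  M1–B2: 30 × $8 = $240
  M2–B1: 20 × $2 = $40
Total = 120 + 240 + 40 = $400.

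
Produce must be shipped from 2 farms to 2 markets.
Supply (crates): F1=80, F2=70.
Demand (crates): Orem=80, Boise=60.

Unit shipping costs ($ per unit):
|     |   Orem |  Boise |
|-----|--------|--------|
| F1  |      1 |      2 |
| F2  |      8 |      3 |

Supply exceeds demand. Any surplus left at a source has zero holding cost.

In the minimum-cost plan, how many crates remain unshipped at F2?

10

An optimal plan:
  F1→Orem: 80 crates
  F2→Boise: 60 crates
Total cost = $260.
F2 ships 60 of its 70, leaving 10.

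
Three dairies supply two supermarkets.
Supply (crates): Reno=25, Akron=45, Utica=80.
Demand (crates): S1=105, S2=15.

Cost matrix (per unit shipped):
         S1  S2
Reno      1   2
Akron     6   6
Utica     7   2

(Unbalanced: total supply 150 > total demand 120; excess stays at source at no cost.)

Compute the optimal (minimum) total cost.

A cheapest plan:
  Reno->S1: 25 × 1 = 25
  Akron->S1: 45 × 6 = 270
  Utica->S1: 35 × 7 = 245
  Utica->S2: 15 × 2 = 30
Total = 25 + 270 + 245 + 30 = 570.
(Supply check: Reno ships 25; Akron ships 45; Utica ships 50.)

570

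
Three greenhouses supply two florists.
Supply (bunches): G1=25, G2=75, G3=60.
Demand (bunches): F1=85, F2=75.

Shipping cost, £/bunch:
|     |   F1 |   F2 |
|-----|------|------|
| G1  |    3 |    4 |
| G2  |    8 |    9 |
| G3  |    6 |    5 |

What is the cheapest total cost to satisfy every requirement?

An optimal shipping plan:
  G1→F1: 25 × £3 = £75
  G2→F1: 60 × £8 = £480
  G2→F2: 15 × £9 = £135
  G3→F2: 60 × £5 = £300
Total = 75 + 480 + 135 + 300 = £990.
(Supply check: G1 ships 25; G2 ships 75; G3 ships 60.)

990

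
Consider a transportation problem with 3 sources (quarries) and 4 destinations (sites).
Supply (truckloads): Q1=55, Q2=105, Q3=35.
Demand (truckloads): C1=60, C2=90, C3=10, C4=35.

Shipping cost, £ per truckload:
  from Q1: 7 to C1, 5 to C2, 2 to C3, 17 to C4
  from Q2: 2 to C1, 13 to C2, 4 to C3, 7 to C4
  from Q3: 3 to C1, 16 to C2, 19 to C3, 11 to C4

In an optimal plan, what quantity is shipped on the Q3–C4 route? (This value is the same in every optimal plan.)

0

The minimum-cost plan:
  Q1→C2: 55 truckloads
  Q2→C1: 25 truckloads
  Q2→C2: 35 truckloads
  Q2→C3: 10 truckloads
  Q2→C4: 35 truckloads
  Q3→C1: 35 truckloads
Total cost = £1170.
The route Q3→C4 is not used.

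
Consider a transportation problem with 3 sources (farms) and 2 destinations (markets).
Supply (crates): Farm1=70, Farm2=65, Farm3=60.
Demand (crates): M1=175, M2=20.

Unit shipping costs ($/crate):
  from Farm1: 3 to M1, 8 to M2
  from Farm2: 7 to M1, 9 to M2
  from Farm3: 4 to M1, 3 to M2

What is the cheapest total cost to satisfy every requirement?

885

Optimal allocation:
  Farm1–M1: 70 crates
  Farm2–M1: 65 crates
  Farm3–M1: 40 crates
  Farm3–M2: 20 crates
Total cost = $885.
(Supply check: Farm1 ships 70; Farm2 ships 65; Farm3 ships 60.)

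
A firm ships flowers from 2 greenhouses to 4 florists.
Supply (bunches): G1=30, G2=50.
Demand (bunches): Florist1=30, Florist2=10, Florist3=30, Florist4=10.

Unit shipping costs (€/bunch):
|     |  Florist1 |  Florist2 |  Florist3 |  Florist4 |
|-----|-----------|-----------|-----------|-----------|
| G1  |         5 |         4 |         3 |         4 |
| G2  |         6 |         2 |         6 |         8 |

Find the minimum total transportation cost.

A cheapest plan:
  G1->Florist3: 20 × €3 = €60
  G1->Florist4: 10 × €4 = €40
  G2->Florist1: 30 × €6 = €180
  G2->Florist2: 10 × €2 = €20
  G2->Florist3: 10 × €6 = €60
Total = 60 + 40 + 180 + 20 + 60 = €360.

360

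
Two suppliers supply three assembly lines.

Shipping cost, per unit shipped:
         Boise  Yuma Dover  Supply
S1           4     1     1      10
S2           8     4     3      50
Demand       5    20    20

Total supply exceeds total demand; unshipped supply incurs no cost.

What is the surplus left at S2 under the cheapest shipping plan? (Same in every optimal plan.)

15

Minimum-cost shipments:
  S1–Boise: 5 × 4 = 20
  S1–Yuma: 5 × 1 = 5
  S2–Yuma: 15 × 4 = 60
  S2–Dover: 20 × 3 = 60
Total cost = 145.
S2 ships 35 of its 50, leaving 15.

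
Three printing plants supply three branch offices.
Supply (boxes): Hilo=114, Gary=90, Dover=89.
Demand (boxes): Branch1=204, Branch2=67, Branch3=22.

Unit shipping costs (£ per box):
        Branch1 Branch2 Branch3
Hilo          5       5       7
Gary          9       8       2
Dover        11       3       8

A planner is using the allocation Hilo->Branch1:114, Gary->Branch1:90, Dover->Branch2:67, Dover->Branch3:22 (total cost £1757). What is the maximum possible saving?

88

Current plan cost = 114·5 + 90·9 + 67·3 + 22·8 = £1757.
Optimal plan:
  Hilo→Branch1: 114 × £5 = £570
  Gary→Branch1: 68 × £9 = £612
  Gary→Branch3: 22 × £2 = £44
  Dover→Branch1: 22 × £11 = £242
  Dover→Branch2: 67 × £3 = £201
Optimal cost = £1669.
Saving = 1757 − 1669 = £88.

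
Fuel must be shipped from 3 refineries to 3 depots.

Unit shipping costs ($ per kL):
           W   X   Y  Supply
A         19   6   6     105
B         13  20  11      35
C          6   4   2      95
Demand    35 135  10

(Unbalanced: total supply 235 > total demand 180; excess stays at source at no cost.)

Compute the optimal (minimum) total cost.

Optimal allocation:
  A→X: 85 × $6 = $510
  C→W: 35 × $6 = $210
  C→X: 50 × $4 = $200
  C→Y: 10 × $2 = $20
Total = 510 + 210 + 200 + 20 = $940.

940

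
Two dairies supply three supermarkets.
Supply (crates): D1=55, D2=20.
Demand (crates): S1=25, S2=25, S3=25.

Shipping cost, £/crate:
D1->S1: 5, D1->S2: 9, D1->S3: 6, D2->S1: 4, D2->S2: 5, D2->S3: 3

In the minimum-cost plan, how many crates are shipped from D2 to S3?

0

The minimum-cost plan:
  D1–S1: 25 crates
  D1–S2: 5 crates
  D1–S3: 25 crates
  D2–S2: 20 crates
Total cost = £420.
The route D2→S3 is not used.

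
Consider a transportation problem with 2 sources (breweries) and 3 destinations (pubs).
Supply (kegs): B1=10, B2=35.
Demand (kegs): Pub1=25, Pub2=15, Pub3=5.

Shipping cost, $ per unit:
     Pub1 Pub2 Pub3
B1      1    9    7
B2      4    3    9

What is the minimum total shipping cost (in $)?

An optimal shipping plan:
  B1→Pub1: 10 × $1 = $10
  B2→Pub1: 15 × $4 = $60
  B2→Pub2: 15 × $3 = $45
  B2→Pub3: 5 × $9 = $45
Total = 10 + 60 + 45 + 45 = $160.

160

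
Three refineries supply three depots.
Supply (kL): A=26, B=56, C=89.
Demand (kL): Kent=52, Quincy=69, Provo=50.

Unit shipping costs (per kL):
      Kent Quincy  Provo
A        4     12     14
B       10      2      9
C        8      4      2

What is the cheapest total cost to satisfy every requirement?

576

An optimal shipping plan:
  A->Kent: 26 kL
  B->Quincy: 56 kL
  C->Kent: 26 kL
  C->Quincy: 13 kL
  C->Provo: 50 kL
Total cost = 576.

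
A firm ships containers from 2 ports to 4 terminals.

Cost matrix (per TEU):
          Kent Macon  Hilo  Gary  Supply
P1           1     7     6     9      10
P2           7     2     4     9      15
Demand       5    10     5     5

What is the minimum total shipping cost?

An optimal shipping plan:
  P1->Kent: 5 × 1 = 5
  P1->Gary: 5 × 9 = 45
  P2->Macon: 10 × 2 = 20
  P2->Hilo: 5 × 4 = 20
Total = 5 + 45 + 20 + 20 = 90.
(Supply check: P1 ships 10; P2 ships 15.)

90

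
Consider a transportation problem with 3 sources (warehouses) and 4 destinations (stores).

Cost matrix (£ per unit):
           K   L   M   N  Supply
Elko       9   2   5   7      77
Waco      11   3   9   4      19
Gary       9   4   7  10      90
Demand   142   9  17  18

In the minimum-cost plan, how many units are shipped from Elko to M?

17

Solving gives:
  Elko to K: 52 × £9 = £468
  Elko to L: 8 × £2 = £16
  Elko to M: 17 × £5 = £85
  Waco to L: 1 × £3 = £3
  Waco to N: 18 × £4 = £72
  Gary to K: 90 × £9 = £810
Total cost = £1454.
So Elko→M carries 17 units.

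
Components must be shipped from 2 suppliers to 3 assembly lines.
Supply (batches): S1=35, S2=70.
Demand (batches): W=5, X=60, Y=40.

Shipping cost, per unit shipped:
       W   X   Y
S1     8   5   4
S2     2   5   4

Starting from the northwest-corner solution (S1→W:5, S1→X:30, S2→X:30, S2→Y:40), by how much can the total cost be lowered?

30

Current plan cost = 5·8 + 30·5 + 30·5 + 40·4 = 500.
Optimal plan:
  S1→X: 35 × 5 = 175
  S2→W: 5 × 2 = 10
  S2→X: 25 × 5 = 125
  S2→Y: 40 × 4 = 160
Optimal cost = 470.
Saving = 500 − 470 = 30.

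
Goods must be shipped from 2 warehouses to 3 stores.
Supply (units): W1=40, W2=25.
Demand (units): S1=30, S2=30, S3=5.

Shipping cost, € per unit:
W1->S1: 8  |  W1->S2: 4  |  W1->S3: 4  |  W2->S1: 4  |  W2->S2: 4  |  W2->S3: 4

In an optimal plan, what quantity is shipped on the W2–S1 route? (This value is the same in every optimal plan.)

25

Optimal shipments:
  W1->S1: 5 units
  W1->S2: 30 units
  W1->S3: 5 units
  W2->S1: 25 units
Total cost = €280.
So W2→S1 carries 25 units.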